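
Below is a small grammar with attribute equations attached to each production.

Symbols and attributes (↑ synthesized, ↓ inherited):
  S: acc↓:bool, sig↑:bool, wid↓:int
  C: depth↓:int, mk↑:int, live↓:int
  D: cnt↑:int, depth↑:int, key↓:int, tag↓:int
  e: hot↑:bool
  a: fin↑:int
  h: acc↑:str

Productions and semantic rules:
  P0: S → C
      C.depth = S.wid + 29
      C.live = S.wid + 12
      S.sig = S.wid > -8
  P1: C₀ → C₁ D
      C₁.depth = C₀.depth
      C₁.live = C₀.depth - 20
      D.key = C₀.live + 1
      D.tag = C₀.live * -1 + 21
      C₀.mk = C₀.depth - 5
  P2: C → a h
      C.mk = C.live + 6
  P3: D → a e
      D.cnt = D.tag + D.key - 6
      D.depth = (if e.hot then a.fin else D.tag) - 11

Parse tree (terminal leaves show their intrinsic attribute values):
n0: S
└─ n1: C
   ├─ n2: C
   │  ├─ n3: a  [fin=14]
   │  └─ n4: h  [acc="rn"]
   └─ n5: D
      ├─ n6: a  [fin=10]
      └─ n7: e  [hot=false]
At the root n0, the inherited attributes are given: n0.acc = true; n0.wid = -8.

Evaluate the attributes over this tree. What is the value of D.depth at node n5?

1. n0.acc = true  [given at root]
2. n0.wid = -8  [given at root]
3. n1.depth = 21  [S.wid + 29]
4. n1.live = 4  [S.wid + 12]
5. n2.depth = 21  [C₀.depth]
6. n2.live = 1  [C₀.depth - 20]
7. n3.fin = 14  [terminal]
8. n4.acc = "rn"  [terminal]
9. n2.mk = 7  [C.live + 6]
10. n5.key = 5  [C₀.live + 1]
11. n5.tag = 17  [C₀.live * -1 + 21]
12. n6.fin = 10  [terminal]
13. n7.hot = false  [terminal]
14. n5.cnt = 16  [D.tag + D.key - 6]
15. n5.depth = 6  [(if e.hot then a.fin else D.tag) - 11]
16. n1.mk = 16  [C₀.depth - 5]
17. n0.sig = false  [S.wid > -8]

6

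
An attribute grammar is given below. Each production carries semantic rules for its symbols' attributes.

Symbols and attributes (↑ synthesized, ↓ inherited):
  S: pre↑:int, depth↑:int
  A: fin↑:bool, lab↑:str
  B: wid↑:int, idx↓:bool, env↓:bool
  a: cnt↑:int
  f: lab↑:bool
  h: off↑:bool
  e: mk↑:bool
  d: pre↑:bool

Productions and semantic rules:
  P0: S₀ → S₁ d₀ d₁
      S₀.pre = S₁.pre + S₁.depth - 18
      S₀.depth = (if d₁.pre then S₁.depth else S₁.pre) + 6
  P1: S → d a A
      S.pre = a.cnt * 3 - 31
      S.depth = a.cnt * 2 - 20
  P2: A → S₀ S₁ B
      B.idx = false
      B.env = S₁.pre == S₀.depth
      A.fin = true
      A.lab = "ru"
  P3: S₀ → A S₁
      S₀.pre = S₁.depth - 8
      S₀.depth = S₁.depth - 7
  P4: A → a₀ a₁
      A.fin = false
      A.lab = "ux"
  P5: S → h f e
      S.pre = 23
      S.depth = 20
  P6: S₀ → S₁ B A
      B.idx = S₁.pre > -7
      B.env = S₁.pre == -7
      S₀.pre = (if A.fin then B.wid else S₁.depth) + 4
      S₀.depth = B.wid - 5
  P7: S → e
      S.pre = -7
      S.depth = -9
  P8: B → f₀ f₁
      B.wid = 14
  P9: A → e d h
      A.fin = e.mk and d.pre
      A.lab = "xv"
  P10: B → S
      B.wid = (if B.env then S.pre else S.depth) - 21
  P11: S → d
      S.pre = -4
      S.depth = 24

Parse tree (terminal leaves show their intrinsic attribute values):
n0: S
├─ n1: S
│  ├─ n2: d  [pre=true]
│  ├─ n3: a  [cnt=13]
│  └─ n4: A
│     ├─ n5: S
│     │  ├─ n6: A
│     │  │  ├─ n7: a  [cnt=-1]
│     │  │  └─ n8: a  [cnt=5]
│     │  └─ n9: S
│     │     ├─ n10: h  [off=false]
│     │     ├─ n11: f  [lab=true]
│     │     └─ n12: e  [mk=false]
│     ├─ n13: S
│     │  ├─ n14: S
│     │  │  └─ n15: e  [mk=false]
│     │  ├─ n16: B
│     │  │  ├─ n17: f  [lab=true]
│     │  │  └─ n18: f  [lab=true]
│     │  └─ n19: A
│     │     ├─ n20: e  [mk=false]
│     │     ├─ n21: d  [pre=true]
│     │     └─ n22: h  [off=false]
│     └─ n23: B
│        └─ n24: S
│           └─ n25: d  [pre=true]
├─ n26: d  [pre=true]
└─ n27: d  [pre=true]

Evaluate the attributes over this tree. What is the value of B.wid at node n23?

1. n2.pre = true  [terminal]
2. n3.cnt = 13  [terminal]
3. n7.cnt = -1  [terminal]
4. n8.cnt = 5  [terminal]
5. n6.fin = false  [false]
6. n6.lab = "ux"  ["ux"]
7. n10.off = false  [terminal]
8. n11.lab = true  [terminal]
9. n12.mk = false  [terminal]
10. n9.pre = 23  [23]
11. n9.depth = 20  [20]
12. n5.pre = 12  [S₁.depth - 8]
13. n5.depth = 13  [S₁.depth - 7]
14. n15.mk = false  [terminal]
15. n14.pre = -7  [-7]
16. n14.depth = -9  [-9]
17. n16.idx = false  [S₁.pre > -7]
18. n16.env = true  [S₁.pre == -7]
19. n17.lab = true  [terminal]
20. n18.lab = true  [terminal]
21. n16.wid = 14  [14]
22. n20.mk = false  [terminal]
23. n21.pre = true  [terminal]
24. n22.off = false  [terminal]
25. n19.fin = false  [e.mk and d.pre]
26. n19.lab = "xv"  ["xv"]
27. n13.pre = -5  [(if A.fin then B.wid else S₁.depth) + 4]
28. n13.depth = 9  [B.wid - 5]
29. n23.idx = false  [false]
30. n23.env = false  [S₁.pre == S₀.depth]
31. n25.pre = true  [terminal]
32. n24.pre = -4  [-4]
33. n24.depth = 24  [24]
34. n23.wid = 3  [(if B.env then S.pre else S.depth) - 21]
35. n4.fin = true  [true]
36. n4.lab = "ru"  ["ru"]
37. n1.pre = 8  [a.cnt * 3 - 31]
38. n1.depth = 6  [a.cnt * 2 - 20]
39. n26.pre = true  [terminal]
40. n27.pre = true  [terminal]
41. n0.pre = -4  [S₁.pre + S₁.depth - 18]
42. n0.depth = 12  [(if d₁.pre then S₁.depth else S₁.pre) + 6]

3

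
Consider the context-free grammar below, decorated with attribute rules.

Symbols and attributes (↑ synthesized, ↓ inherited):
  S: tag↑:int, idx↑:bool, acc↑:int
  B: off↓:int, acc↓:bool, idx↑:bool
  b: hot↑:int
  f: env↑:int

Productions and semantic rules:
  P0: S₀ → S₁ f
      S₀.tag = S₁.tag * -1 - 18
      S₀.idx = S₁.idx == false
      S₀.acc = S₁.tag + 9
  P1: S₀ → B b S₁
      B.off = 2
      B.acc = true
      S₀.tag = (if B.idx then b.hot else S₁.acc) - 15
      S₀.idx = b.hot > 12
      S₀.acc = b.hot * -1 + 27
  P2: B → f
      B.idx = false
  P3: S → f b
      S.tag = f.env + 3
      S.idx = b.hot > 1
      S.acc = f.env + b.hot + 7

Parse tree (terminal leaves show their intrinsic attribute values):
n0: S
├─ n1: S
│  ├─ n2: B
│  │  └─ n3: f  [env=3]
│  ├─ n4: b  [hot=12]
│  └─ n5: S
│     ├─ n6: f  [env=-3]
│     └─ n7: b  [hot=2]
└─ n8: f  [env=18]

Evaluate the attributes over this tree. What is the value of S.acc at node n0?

0

1. n2.off = 2  [2]
2. n2.acc = true  [true]
3. n3.env = 3  [terminal]
4. n2.idx = false  [false]
5. n4.hot = 12  [terminal]
6. n6.env = -3  [terminal]
7. n7.hot = 2  [terminal]
8. n5.tag = 0  [f.env + 3]
9. n5.idx = true  [b.hot > 1]
10. n5.acc = 6  [f.env + b.hot + 7]
11. n1.tag = -9  [(if B.idx then b.hot else S₁.acc) - 15]
12. n1.idx = false  [b.hot > 12]
13. n1.acc = 15  [b.hot * -1 + 27]
14. n8.env = 18  [terminal]
15. n0.tag = -9  [S₁.tag * -1 - 18]
16. n0.idx = true  [S₁.idx == false]
17. n0.acc = 0  [S₁.tag + 9]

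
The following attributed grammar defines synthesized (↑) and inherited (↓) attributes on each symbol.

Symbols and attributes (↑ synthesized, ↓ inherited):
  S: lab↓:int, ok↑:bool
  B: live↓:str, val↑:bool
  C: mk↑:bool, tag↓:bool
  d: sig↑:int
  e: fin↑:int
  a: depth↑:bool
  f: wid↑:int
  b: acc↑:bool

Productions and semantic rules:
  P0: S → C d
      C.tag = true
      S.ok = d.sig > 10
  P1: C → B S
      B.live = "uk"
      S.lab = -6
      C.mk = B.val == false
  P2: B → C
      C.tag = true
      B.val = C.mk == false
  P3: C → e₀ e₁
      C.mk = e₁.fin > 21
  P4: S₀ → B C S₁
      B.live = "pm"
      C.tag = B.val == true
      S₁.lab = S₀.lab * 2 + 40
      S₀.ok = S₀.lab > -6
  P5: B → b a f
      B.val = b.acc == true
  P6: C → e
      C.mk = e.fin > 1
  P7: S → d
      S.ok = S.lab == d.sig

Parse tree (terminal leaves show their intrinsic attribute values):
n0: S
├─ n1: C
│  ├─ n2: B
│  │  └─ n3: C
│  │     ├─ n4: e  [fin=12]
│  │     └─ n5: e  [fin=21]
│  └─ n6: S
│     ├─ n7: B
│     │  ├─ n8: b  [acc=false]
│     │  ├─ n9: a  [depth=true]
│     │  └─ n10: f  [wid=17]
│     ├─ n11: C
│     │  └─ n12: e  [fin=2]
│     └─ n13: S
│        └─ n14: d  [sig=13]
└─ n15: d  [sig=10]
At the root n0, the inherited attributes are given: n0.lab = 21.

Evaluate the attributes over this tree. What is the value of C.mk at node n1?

1. n0.lab = 21  [given at root]
2. n1.tag = true  [true]
3. n2.live = "uk"  ["uk"]
4. n3.tag = true  [true]
5. n4.fin = 12  [terminal]
6. n5.fin = 21  [terminal]
7. n3.mk = false  [e₁.fin > 21]
8. n2.val = true  [C.mk == false]
9. n6.lab = -6  [-6]
10. n7.live = "pm"  ["pm"]
11. n8.acc = false  [terminal]
12. n9.depth = true  [terminal]
13. n10.wid = 17  [terminal]
14. n7.val = false  [b.acc == true]
15. n11.tag = false  [B.val == true]
16. n12.fin = 2  [terminal]
17. n11.mk = true  [e.fin > 1]
18. n13.lab = 28  [S₀.lab * 2 + 40]
19. n14.sig = 13  [terminal]
20. n13.ok = false  [S.lab == d.sig]
21. n6.ok = false  [S₀.lab > -6]
22. n1.mk = false  [B.val == false]
23. n15.sig = 10  [terminal]
24. n0.ok = false  [d.sig > 10]

false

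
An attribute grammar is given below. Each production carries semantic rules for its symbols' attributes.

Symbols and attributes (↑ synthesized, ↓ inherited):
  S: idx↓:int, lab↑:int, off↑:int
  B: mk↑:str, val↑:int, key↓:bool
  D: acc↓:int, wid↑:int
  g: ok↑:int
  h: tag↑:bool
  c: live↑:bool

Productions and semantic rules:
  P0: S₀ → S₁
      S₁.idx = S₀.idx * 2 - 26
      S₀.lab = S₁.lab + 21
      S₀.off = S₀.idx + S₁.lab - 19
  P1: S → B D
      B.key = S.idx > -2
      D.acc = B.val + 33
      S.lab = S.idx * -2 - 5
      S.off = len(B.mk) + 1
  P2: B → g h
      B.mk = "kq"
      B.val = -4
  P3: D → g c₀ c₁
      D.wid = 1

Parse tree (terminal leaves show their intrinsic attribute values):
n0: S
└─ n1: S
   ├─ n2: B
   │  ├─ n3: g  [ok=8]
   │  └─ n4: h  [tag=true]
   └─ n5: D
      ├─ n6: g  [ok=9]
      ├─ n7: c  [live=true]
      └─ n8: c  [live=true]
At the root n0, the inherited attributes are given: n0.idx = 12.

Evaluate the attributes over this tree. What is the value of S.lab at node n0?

20

1. n0.idx = 12  [given at root]
2. n1.idx = -2  [S₀.idx * 2 - 26]
3. n2.key = false  [S.idx > -2]
4. n3.ok = 8  [terminal]
5. n4.tag = true  [terminal]
6. n2.mk = "kq"  ["kq"]
7. n2.val = -4  [-4]
8. n5.acc = 29  [B.val + 33]
9. n6.ok = 9  [terminal]
10. n7.live = true  [terminal]
11. n8.live = true  [terminal]
12. n5.wid = 1  [1]
13. n1.lab = -1  [S.idx * -2 - 5]
14. n1.off = 3  [len(B.mk) + 1]
15. n0.lab = 20  [S₁.lab + 21]
16. n0.off = -8  [S₀.idx + S₁.lab - 19]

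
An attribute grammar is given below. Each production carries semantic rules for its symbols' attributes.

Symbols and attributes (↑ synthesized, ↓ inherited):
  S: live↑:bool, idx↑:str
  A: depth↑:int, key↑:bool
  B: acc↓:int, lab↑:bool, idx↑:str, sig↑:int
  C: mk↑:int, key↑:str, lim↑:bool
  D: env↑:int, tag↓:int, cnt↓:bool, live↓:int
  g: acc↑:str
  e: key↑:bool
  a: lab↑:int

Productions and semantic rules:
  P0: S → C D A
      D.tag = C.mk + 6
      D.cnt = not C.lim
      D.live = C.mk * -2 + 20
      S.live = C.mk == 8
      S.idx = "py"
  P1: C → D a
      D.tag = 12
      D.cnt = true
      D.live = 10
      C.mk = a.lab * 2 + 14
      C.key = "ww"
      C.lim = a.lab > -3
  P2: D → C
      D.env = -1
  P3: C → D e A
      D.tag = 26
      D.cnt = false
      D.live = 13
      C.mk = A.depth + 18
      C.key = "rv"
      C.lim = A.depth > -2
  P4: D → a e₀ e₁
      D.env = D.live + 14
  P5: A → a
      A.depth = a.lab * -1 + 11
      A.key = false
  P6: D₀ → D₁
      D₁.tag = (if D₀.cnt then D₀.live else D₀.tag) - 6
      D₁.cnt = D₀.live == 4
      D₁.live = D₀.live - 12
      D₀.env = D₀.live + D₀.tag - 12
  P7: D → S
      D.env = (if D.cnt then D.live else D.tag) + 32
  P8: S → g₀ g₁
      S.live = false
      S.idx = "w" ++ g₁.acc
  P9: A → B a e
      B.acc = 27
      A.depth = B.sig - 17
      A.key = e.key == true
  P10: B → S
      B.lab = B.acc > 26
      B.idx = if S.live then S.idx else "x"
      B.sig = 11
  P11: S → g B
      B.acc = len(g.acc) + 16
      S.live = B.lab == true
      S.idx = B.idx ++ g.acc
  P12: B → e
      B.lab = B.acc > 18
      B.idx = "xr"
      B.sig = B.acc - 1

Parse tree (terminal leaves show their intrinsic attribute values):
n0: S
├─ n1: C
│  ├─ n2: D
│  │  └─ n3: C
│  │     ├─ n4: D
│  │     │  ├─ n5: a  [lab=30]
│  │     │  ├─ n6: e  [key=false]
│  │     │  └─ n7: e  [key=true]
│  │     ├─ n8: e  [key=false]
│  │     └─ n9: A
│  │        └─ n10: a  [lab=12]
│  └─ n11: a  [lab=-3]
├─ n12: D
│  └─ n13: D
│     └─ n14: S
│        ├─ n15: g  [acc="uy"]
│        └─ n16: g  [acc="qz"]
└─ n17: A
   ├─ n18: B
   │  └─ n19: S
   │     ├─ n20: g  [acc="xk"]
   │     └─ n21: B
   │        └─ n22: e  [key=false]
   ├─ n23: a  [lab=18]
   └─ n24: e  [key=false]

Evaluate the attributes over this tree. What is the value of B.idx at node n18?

1. n2.tag = 12  [12]
2. n2.cnt = true  [true]
3. n2.live = 10  [10]
4. n4.tag = 26  [26]
5. n4.cnt = false  [false]
6. n4.live = 13  [13]
7. n5.lab = 30  [terminal]
8. n6.key = false  [terminal]
9. n7.key = true  [terminal]
10. n4.env = 27  [D.live + 14]
11. n8.key = false  [terminal]
12. n10.lab = 12  [terminal]
13. n9.depth = -1  [a.lab * -1 + 11]
14. n9.key = false  [false]
15. n3.mk = 17  [A.depth + 18]
16. n3.key = "rv"  ["rv"]
17. n3.lim = true  [A.depth > -2]
18. n2.env = -1  [-1]
19. n11.lab = -3  [terminal]
20. n1.mk = 8  [a.lab * 2 + 14]
21. n1.key = "ww"  ["ww"]
22. n1.lim = false  [a.lab > -3]
23. n12.tag = 14  [C.mk + 6]
24. n12.cnt = true  [not C.lim]
25. n12.live = 4  [C.mk * -2 + 20]
26. n13.tag = -2  [(if D₀.cnt then D₀.live else D₀.tag) - 6]
27. n13.cnt = true  [D₀.live == 4]
28. n13.live = -8  [D₀.live - 12]
29. n15.acc = "uy"  [terminal]
30. n16.acc = "qz"  [terminal]
31. n14.live = false  [false]
32. n14.idx = "wqz"  ["w" ++ g₁.acc]
33. n13.env = 24  [(if D.cnt then D.live else D.tag) + 32]
34. n12.env = 6  [D₀.live + D₀.tag - 12]
35. n18.acc = 27  [27]
36. n20.acc = "xk"  [terminal]
37. n21.acc = 18  [len(g.acc) + 16]
38. n22.key = false  [terminal]
39. n21.lab = false  [B.acc > 18]
40. n21.idx = "xr"  ["xr"]
41. n21.sig = 17  [B.acc - 1]
42. n19.live = false  [B.lab == true]
43. n19.idx = "xrxk"  [B.idx ++ g.acc]
44. n18.lab = true  [B.acc > 26]
45. n18.idx = "x"  [if S.live then S.idx else "x"]
46. n18.sig = 11  [11]
47. n23.lab = 18  [terminal]
48. n24.key = false  [terminal]
49. n17.depth = -6  [B.sig - 17]
50. n17.key = false  [e.key == true]
51. n0.live = true  [C.mk == 8]
52. n0.idx = "py"  ["py"]

"x"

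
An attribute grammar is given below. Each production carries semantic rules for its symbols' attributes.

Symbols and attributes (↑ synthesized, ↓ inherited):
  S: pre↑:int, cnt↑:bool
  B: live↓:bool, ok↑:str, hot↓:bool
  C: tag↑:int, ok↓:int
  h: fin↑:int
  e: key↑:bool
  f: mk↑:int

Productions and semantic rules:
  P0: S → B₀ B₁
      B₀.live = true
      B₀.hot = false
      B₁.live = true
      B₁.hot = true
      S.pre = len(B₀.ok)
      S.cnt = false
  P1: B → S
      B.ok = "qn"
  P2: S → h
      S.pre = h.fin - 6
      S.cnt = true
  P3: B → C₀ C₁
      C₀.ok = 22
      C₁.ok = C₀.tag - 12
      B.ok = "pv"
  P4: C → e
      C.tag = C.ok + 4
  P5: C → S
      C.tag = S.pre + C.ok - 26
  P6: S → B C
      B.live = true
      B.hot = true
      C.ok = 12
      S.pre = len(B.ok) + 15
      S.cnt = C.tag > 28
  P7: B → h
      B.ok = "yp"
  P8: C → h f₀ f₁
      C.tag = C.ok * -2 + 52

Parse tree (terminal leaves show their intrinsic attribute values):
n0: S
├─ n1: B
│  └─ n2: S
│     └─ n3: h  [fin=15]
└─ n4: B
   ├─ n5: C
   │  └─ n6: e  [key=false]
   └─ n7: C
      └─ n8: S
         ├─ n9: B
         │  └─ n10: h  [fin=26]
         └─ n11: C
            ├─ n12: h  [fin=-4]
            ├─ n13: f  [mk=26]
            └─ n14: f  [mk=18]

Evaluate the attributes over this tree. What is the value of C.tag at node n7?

1. n1.live = true  [true]
2. n1.hot = false  [false]
3. n3.fin = 15  [terminal]
4. n2.pre = 9  [h.fin - 6]
5. n2.cnt = true  [true]
6. n1.ok = "qn"  ["qn"]
7. n4.live = true  [true]
8. n4.hot = true  [true]
9. n5.ok = 22  [22]
10. n6.key = false  [terminal]
11. n5.tag = 26  [C.ok + 4]
12. n7.ok = 14  [C₀.tag - 12]
13. n9.live = true  [true]
14. n9.hot = true  [true]
15. n10.fin = 26  [terminal]
16. n9.ok = "yp"  ["yp"]
17. n11.ok = 12  [12]
18. n12.fin = -4  [terminal]
19. n13.mk = 26  [terminal]
20. n14.mk = 18  [terminal]
21. n11.tag = 28  [C.ok * -2 + 52]
22. n8.pre = 17  [len(B.ok) + 15]
23. n8.cnt = false  [C.tag > 28]
24. n7.tag = 5  [S.pre + C.ok - 26]
25. n4.ok = "pv"  ["pv"]
26. n0.pre = 2  [len(B₀.ok)]
27. n0.cnt = false  [false]

5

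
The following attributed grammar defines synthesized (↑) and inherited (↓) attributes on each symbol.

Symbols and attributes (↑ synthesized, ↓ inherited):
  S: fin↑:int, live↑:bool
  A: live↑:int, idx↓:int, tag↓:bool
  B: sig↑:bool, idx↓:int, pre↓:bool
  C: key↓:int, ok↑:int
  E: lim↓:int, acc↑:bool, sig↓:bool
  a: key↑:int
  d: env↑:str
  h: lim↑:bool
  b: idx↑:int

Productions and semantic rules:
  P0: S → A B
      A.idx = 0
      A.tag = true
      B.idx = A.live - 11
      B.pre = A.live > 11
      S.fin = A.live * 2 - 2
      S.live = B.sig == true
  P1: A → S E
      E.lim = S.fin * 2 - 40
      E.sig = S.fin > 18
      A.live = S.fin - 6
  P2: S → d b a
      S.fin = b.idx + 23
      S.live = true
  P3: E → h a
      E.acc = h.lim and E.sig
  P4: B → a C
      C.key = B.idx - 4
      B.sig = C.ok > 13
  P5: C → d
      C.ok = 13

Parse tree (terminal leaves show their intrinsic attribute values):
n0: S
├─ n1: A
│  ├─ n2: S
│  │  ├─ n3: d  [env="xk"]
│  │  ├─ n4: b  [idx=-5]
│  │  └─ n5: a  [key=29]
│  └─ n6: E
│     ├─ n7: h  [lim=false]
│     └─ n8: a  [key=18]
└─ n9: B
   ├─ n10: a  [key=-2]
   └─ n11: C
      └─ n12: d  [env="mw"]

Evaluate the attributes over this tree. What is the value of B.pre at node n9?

1. n1.idx = 0  [0]
2. n1.tag = true  [true]
3. n3.env = "xk"  [terminal]
4. n4.idx = -5  [terminal]
5. n5.key = 29  [terminal]
6. n2.fin = 18  [b.idx + 23]
7. n2.live = true  [true]
8. n6.lim = -4  [S.fin * 2 - 40]
9. n6.sig = false  [S.fin > 18]
10. n7.lim = false  [terminal]
11. n8.key = 18  [terminal]
12. n6.acc = false  [h.lim and E.sig]
13. n1.live = 12  [S.fin - 6]
14. n9.idx = 1  [A.live - 11]
15. n9.pre = true  [A.live > 11]
16. n10.key = -2  [terminal]
17. n11.key = -3  [B.idx - 4]
18. n12.env = "mw"  [terminal]
19. n11.ok = 13  [13]
20. n9.sig = false  [C.ok > 13]
21. n0.fin = 22  [A.live * 2 - 2]
22. n0.live = false  [B.sig == true]

true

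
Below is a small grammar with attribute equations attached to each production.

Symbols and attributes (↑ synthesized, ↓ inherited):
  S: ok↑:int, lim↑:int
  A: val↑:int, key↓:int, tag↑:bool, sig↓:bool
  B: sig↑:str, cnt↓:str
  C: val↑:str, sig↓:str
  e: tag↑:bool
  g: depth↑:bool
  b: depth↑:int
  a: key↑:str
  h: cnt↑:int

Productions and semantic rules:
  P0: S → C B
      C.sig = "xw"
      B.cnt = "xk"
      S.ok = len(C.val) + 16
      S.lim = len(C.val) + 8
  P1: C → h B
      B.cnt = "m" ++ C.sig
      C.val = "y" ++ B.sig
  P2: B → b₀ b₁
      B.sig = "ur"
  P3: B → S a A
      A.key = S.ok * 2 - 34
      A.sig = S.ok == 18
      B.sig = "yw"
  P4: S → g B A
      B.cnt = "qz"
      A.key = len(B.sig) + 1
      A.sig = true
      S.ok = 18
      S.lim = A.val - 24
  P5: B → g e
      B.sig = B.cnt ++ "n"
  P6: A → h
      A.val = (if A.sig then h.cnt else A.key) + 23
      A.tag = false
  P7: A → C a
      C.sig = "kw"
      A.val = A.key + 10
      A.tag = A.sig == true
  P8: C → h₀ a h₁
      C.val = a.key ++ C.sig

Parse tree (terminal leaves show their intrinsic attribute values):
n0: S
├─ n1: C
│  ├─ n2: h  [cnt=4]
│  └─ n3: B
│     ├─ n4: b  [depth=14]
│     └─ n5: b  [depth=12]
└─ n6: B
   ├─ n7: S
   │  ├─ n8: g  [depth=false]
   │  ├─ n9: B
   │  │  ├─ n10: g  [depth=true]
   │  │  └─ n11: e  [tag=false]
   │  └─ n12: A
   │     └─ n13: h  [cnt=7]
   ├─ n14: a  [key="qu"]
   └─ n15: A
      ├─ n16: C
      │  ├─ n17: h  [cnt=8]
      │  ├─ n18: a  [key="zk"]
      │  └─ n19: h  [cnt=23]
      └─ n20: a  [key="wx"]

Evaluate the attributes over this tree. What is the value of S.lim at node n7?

1. n1.sig = "xw"  ["xw"]
2. n2.cnt = 4  [terminal]
3. n3.cnt = "mxw"  ["m" ++ C.sig]
4. n4.depth = 14  [terminal]
5. n5.depth = 12  [terminal]
6. n3.sig = "ur"  ["ur"]
7. n1.val = "yur"  ["y" ++ B.sig]
8. n6.cnt = "xk"  ["xk"]
9. n8.depth = false  [terminal]
10. n9.cnt = "qz"  ["qz"]
11. n10.depth = true  [terminal]
12. n11.tag = false  [terminal]
13. n9.sig = "qzn"  [B.cnt ++ "n"]
14. n12.key = 4  [len(B.sig) + 1]
15. n12.sig = true  [true]
16. n13.cnt = 7  [terminal]
17. n12.val = 30  [(if A.sig then h.cnt else A.key) + 23]
18. n12.tag = false  [false]
19. n7.ok = 18  [18]
20. n7.lim = 6  [A.val - 24]
21. n14.key = "qu"  [terminal]
22. n15.key = 2  [S.ok * 2 - 34]
23. n15.sig = true  [S.ok == 18]
24. n16.sig = "kw"  ["kw"]
25. n17.cnt = 8  [terminal]
26. n18.key = "zk"  [terminal]
27. n19.cnt = 23  [terminal]
28. n16.val = "zkkw"  [a.key ++ C.sig]
29. n20.key = "wx"  [terminal]
30. n15.val = 12  [A.key + 10]
31. n15.tag = true  [A.sig == true]
32. n6.sig = "yw"  ["yw"]
33. n0.ok = 19  [len(C.val) + 16]
34. n0.lim = 11  [len(C.val) + 8]

6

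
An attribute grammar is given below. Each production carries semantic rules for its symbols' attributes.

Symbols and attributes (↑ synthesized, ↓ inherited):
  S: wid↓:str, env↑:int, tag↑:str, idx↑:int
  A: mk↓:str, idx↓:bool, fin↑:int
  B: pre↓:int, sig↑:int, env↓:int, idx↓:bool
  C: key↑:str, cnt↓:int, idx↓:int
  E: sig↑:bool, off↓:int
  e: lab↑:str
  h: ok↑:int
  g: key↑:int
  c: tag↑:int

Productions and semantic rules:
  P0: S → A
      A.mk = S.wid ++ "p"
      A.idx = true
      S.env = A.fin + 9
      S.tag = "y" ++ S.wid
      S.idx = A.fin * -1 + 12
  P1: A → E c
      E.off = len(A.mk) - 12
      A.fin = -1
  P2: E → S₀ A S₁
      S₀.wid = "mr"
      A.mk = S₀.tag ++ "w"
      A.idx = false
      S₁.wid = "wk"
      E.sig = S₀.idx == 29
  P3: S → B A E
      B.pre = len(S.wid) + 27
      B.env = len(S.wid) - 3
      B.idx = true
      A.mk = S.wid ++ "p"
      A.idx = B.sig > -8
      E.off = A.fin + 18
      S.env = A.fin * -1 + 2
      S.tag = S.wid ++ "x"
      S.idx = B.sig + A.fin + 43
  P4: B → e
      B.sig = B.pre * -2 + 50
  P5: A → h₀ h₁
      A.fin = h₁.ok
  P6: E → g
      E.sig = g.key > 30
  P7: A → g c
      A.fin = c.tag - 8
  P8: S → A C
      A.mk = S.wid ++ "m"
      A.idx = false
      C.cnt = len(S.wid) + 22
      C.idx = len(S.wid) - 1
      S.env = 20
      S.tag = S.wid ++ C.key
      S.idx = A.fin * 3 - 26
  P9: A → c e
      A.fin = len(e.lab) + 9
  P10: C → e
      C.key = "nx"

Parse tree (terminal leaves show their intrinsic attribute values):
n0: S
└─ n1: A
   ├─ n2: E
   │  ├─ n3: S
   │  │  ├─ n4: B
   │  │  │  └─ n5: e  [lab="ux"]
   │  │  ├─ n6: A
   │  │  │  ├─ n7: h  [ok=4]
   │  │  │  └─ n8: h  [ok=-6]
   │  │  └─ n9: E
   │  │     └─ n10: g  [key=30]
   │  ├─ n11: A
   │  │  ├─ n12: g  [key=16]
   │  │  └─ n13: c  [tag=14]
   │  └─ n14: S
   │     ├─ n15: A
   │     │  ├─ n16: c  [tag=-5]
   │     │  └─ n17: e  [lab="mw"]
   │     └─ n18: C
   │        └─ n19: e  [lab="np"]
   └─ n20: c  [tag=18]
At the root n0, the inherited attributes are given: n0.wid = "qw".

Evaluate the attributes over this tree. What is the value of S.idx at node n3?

1. n0.wid = "qw"  [given at root]
2. n1.mk = "qwp"  [S.wid ++ "p"]
3. n1.idx = true  [true]
4. n2.off = -9  [len(A.mk) - 12]
5. n3.wid = "mr"  ["mr"]
6. n4.pre = 29  [len(S.wid) + 27]
7. n4.env = -1  [len(S.wid) - 3]
8. n4.idx = true  [true]
9. n5.lab = "ux"  [terminal]
10. n4.sig = -8  [B.pre * -2 + 50]
11. n6.mk = "mrp"  [S.wid ++ "p"]
12. n6.idx = false  [B.sig > -8]
13. n7.ok = 4  [terminal]
14. n8.ok = -6  [terminal]
15. n6.fin = -6  [h₁.ok]
16. n9.off = 12  [A.fin + 18]
17. n10.key = 30  [terminal]
18. n9.sig = false  [g.key > 30]
19. n3.env = 8  [A.fin * -1 + 2]
20. n3.tag = "mrx"  [S.wid ++ "x"]
21. n3.idx = 29  [B.sig + A.fin + 43]
22. n11.mk = "mrxw"  [S₀.tag ++ "w"]
23. n11.idx = false  [false]
24. n12.key = 16  [terminal]
25. n13.tag = 14  [terminal]
26. n11.fin = 6  [c.tag - 8]
27. n14.wid = "wk"  ["wk"]
28. n15.mk = "wkm"  [S.wid ++ "m"]
29. n15.idx = false  [false]
30. n16.tag = -5  [terminal]
31. n17.lab = "mw"  [terminal]
32. n15.fin = 11  [len(e.lab) + 9]
33. n18.cnt = 24  [len(S.wid) + 22]
34. n18.idx = 1  [len(S.wid) - 1]
35. n19.lab = "np"  [terminal]
36. n18.key = "nx"  ["nx"]
37. n14.env = 20  [20]
38. n14.tag = "wknx"  [S.wid ++ C.key]
39. n14.idx = 7  [A.fin * 3 - 26]
40. n2.sig = true  [S₀.idx == 29]
41. n20.tag = 18  [terminal]
42. n1.fin = -1  [-1]
43. n0.env = 8  [A.fin + 9]
44. n0.tag = "yqw"  ["y" ++ S.wid]
45. n0.idx = 13  [A.fin * -1 + 12]

29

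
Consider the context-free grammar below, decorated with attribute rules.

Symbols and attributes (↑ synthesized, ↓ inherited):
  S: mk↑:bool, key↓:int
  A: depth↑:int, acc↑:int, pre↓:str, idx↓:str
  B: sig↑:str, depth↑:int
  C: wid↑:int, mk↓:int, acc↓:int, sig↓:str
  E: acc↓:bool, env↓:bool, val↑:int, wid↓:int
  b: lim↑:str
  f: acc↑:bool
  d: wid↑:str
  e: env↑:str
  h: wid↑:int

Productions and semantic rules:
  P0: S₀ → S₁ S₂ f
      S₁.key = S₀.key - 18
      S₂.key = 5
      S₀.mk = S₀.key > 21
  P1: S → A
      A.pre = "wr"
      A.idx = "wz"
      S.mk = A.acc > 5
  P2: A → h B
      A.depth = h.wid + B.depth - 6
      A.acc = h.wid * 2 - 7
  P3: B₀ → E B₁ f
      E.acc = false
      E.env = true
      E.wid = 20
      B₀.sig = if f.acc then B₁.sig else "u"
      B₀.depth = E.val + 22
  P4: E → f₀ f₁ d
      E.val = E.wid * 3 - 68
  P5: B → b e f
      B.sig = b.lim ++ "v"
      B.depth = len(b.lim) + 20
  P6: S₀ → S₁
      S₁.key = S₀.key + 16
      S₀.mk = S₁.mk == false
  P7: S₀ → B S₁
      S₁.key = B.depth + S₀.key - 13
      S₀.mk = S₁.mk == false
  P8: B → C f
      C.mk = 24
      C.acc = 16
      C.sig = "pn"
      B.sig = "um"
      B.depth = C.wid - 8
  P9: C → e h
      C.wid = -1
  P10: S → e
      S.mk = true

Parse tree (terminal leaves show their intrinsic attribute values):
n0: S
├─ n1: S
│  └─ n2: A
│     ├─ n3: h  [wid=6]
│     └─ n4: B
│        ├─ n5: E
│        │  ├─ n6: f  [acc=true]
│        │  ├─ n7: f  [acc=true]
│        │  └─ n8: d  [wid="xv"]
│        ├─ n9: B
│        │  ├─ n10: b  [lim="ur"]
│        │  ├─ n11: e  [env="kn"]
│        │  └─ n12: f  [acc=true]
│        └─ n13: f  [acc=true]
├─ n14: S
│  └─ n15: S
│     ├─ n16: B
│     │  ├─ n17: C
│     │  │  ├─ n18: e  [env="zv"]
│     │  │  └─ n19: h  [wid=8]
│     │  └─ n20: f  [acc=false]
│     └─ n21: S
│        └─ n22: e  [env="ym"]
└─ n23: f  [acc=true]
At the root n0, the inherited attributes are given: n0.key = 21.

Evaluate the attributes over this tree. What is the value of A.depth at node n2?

1. n0.key = 21  [given at root]
2. n1.key = 3  [S₀.key - 18]
3. n2.pre = "wr"  ["wr"]
4. n2.idx = "wz"  ["wz"]
5. n3.wid = 6  [terminal]
6. n5.acc = false  [false]
7. n5.env = true  [true]
8. n5.wid = 20  [20]
9. n6.acc = true  [terminal]
10. n7.acc = true  [terminal]
11. n8.wid = "xv"  [terminal]
12. n5.val = -8  [E.wid * 3 - 68]
13. n10.lim = "ur"  [terminal]
14. n11.env = "kn"  [terminal]
15. n12.acc = true  [terminal]
16. n9.sig = "urv"  [b.lim ++ "v"]
17. n9.depth = 22  [len(b.lim) + 20]
18. n13.acc = true  [terminal]
19. n4.sig = "urv"  [if f.acc then B₁.sig else "u"]
20. n4.depth = 14  [E.val + 22]
21. n2.depth = 14  [h.wid + B.depth - 6]
22. n2.acc = 5  [h.wid * 2 - 7]
23. n1.mk = false  [A.acc > 5]
24. n14.key = 5  [5]
25. n15.key = 21  [S₀.key + 16]
26. n17.mk = 24  [24]
27. n17.acc = 16  [16]
28. n17.sig = "pn"  ["pn"]
29. n18.env = "zv"  [terminal]
30. n19.wid = 8  [terminal]
31. n17.wid = -1  [-1]
32. n20.acc = false  [terminal]
33. n16.sig = "um"  ["um"]
34. n16.depth = -9  [C.wid - 8]
35. n21.key = -1  [B.depth + S₀.key - 13]
36. n22.env = "ym"  [terminal]
37. n21.mk = true  [true]
38. n15.mk = false  [S₁.mk == false]
39. n14.mk = true  [S₁.mk == false]
40. n23.acc = true  [terminal]
41. n0.mk = false  [S₀.key > 21]

14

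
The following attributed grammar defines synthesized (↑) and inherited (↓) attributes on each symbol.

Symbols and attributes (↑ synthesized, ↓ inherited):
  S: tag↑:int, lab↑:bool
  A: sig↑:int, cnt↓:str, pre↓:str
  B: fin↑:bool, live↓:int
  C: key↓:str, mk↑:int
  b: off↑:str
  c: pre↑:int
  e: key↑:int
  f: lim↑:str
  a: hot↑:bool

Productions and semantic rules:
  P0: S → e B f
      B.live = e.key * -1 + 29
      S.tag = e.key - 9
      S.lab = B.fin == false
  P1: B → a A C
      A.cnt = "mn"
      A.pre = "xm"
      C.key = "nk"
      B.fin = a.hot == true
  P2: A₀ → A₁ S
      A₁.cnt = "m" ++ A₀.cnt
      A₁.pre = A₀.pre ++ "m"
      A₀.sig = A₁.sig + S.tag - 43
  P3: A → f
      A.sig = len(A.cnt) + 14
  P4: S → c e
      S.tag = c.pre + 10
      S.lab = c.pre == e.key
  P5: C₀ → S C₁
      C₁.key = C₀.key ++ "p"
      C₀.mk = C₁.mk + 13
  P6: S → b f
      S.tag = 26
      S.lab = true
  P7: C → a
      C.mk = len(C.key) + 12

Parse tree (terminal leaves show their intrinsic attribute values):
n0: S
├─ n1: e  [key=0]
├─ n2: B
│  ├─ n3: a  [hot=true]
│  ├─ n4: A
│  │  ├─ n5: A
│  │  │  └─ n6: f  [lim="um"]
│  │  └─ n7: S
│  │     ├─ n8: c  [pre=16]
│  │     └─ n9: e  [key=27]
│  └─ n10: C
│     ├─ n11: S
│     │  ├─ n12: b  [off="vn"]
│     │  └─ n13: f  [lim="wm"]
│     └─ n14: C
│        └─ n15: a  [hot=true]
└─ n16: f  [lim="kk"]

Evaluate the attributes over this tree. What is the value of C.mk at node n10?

28

1. n1.key = 0  [terminal]
2. n2.live = 29  [e.key * -1 + 29]
3. n3.hot = true  [terminal]
4. n4.cnt = "mn"  ["mn"]
5. n4.pre = "xm"  ["xm"]
6. n5.cnt = "mmn"  ["m" ++ A₀.cnt]
7. n5.pre = "xmm"  [A₀.pre ++ "m"]
8. n6.lim = "um"  [terminal]
9. n5.sig = 17  [len(A.cnt) + 14]
10. n8.pre = 16  [terminal]
11. n9.key = 27  [terminal]
12. n7.tag = 26  [c.pre + 10]
13. n7.lab = false  [c.pre == e.key]
14. n4.sig = 0  [A₁.sig + S.tag - 43]
15. n10.key = "nk"  ["nk"]
16. n12.off = "vn"  [terminal]
17. n13.lim = "wm"  [terminal]
18. n11.tag = 26  [26]
19. n11.lab = true  [true]
20. n14.key = "nkp"  [C₀.key ++ "p"]
21. n15.hot = true  [terminal]
22. n14.mk = 15  [len(C.key) + 12]
23. n10.mk = 28  [C₁.mk + 13]
24. n2.fin = true  [a.hot == true]
25. n16.lim = "kk"  [terminal]
26. n0.tag = -9  [e.key - 9]
27. n0.lab = false  [B.fin == false]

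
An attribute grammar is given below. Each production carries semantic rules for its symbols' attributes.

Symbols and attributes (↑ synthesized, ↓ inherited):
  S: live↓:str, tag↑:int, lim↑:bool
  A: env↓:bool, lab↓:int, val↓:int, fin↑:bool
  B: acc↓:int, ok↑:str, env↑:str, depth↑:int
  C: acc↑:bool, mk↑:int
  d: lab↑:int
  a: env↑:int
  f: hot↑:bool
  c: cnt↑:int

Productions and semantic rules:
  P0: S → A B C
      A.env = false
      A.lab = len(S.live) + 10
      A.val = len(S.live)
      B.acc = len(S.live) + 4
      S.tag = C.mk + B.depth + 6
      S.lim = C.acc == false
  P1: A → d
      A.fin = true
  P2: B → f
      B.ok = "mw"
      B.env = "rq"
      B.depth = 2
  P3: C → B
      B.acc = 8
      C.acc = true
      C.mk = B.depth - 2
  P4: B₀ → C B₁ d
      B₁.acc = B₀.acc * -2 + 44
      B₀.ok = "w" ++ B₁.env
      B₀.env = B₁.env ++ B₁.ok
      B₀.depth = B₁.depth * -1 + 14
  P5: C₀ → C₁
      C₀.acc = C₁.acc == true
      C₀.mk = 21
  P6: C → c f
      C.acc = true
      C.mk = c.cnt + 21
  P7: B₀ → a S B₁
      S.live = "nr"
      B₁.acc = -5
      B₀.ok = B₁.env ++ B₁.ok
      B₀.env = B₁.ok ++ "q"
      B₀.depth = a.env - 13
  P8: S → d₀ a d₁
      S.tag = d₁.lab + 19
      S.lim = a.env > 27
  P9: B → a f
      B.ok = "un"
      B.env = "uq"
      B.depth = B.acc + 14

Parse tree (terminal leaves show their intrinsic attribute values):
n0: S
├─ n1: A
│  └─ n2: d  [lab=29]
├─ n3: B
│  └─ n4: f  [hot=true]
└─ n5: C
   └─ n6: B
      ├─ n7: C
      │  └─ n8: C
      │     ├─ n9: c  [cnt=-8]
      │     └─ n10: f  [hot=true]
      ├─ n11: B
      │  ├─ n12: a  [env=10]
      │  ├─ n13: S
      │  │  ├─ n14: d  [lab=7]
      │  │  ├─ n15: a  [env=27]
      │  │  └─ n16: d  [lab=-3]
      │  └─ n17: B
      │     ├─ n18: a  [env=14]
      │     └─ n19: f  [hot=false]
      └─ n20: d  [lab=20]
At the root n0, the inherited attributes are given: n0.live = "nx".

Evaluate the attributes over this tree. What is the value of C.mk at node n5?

1. n0.live = "nx"  [given at root]
2. n1.env = false  [false]
3. n1.lab = 12  [len(S.live) + 10]
4. n1.val = 2  [len(S.live)]
5. n2.lab = 29  [terminal]
6. n1.fin = true  [true]
7. n3.acc = 6  [len(S.live) + 4]
8. n4.hot = true  [terminal]
9. n3.ok = "mw"  ["mw"]
10. n3.env = "rq"  ["rq"]
11. n3.depth = 2  [2]
12. n6.acc = 8  [8]
13. n9.cnt = -8  [terminal]
14. n10.hot = true  [terminal]
15. n8.acc = true  [true]
16. n8.mk = 13  [c.cnt + 21]
17. n7.acc = true  [C₁.acc == true]
18. n7.mk = 21  [21]
19. n11.acc = 28  [B₀.acc * -2 + 44]
20. n12.env = 10  [terminal]
21. n13.live = "nr"  ["nr"]
22. n14.lab = 7  [terminal]
23. n15.env = 27  [terminal]
24. n16.lab = -3  [terminal]
25. n13.tag = 16  [d₁.lab + 19]
26. n13.lim = false  [a.env > 27]
27. n17.acc = -5  [-5]
28. n18.env = 14  [terminal]
29. n19.hot = false  [terminal]
30. n17.ok = "un"  ["un"]
31. n17.env = "uq"  ["uq"]
32. n17.depth = 9  [B.acc + 14]
33. n11.ok = "uqun"  [B₁.env ++ B₁.ok]
34. n11.env = "unq"  [B₁.ok ++ "q"]
35. n11.depth = -3  [a.env - 13]
36. n20.lab = 20  [terminal]
37. n6.ok = "wunq"  ["w" ++ B₁.env]
38. n6.env = "unququn"  [B₁.env ++ B₁.ok]
39. n6.depth = 17  [B₁.depth * -1 + 14]
40. n5.acc = true  [true]
41. n5.mk = 15  [B.depth - 2]
42. n0.tag = 23  [C.mk + B.depth + 6]
43. n0.lim = false  [C.acc == false]

15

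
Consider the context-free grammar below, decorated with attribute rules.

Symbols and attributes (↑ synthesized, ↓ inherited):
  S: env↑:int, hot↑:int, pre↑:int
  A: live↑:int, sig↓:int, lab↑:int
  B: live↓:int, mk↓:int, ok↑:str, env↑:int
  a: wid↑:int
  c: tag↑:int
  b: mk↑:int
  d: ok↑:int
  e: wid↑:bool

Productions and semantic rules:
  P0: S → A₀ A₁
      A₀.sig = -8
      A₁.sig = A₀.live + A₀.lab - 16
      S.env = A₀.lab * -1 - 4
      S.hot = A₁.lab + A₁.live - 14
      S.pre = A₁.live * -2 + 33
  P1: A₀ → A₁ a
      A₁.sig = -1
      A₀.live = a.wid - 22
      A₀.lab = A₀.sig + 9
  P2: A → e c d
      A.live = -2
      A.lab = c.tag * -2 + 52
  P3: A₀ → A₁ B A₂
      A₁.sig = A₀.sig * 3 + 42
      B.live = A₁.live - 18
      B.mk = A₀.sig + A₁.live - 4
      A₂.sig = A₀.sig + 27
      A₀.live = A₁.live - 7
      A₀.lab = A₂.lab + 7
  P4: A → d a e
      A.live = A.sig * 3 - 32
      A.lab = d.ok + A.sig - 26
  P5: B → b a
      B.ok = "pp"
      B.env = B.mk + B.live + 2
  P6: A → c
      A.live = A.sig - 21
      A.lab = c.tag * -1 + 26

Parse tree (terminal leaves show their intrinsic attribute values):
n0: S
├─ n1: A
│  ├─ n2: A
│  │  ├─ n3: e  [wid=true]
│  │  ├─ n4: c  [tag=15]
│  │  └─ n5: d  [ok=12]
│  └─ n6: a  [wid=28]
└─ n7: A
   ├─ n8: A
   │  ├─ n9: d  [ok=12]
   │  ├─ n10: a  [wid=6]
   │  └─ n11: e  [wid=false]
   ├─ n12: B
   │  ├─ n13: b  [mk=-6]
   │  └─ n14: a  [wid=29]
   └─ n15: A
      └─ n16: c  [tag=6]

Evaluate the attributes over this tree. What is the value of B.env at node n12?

-3

1. n1.sig = -8  [-8]
2. n2.sig = -1  [-1]
3. n3.wid = true  [terminal]
4. n4.tag = 15  [terminal]
5. n5.ok = 12  [terminal]
6. n2.live = -2  [-2]
7. n2.lab = 22  [c.tag * -2 + 52]
8. n6.wid = 28  [terminal]
9. n1.live = 6  [a.wid - 22]
10. n1.lab = 1  [A₀.sig + 9]
11. n7.sig = -9  [A₀.live + A₀.lab - 16]
12. n8.sig = 15  [A₀.sig * 3 + 42]
13. n9.ok = 12  [terminal]
14. n10.wid = 6  [terminal]
15. n11.wid = false  [terminal]
16. n8.live = 13  [A.sig * 3 - 32]
17. n8.lab = 1  [d.ok + A.sig - 26]
18. n12.live = -5  [A₁.live - 18]
19. n12.mk = 0  [A₀.sig + A₁.live - 4]
20. n13.mk = -6  [terminal]
21. n14.wid = 29  [terminal]
22. n12.ok = "pp"  ["pp"]
23. n12.env = -3  [B.mk + B.live + 2]
24. n15.sig = 18  [A₀.sig + 27]
25. n16.tag = 6  [terminal]
26. n15.live = -3  [A.sig - 21]
27. n15.lab = 20  [c.tag * -1 + 26]
28. n7.live = 6  [A₁.live - 7]
29. n7.lab = 27  [A₂.lab + 7]
30. n0.env = -5  [A₀.lab * -1 - 4]
31. n0.hot = 19  [A₁.lab + A₁.live - 14]
32. n0.pre = 21  [A₁.live * -2 + 33]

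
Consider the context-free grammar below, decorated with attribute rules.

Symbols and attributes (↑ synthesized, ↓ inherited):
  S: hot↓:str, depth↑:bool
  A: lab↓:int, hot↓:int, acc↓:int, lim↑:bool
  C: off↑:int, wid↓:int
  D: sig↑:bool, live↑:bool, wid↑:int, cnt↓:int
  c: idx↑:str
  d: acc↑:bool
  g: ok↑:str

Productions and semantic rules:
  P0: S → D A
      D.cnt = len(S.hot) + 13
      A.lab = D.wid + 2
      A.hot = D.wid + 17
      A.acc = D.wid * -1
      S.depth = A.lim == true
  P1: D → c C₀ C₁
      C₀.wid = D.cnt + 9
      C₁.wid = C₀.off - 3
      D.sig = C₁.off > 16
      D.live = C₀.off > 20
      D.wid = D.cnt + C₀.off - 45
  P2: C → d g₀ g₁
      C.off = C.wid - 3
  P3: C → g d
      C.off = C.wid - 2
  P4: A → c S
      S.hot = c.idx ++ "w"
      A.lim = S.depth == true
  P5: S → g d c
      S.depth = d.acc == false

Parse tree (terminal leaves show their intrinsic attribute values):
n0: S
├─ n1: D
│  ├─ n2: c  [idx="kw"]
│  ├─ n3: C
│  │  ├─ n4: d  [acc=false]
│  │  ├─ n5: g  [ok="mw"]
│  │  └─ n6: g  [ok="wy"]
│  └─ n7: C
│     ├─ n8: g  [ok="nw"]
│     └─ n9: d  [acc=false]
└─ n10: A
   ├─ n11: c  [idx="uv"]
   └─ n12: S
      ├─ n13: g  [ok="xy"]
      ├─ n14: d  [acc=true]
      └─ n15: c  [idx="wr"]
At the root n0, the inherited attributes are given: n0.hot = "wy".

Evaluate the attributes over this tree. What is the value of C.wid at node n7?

1. n0.hot = "wy"  [given at root]
2. n1.cnt = 15  [len(S.hot) + 13]
3. n2.idx = "kw"  [terminal]
4. n3.wid = 24  [D.cnt + 9]
5. n4.acc = false  [terminal]
6. n5.ok = "mw"  [terminal]
7. n6.ok = "wy"  [terminal]
8. n3.off = 21  [C.wid - 3]
9. n7.wid = 18  [C₀.off - 3]
10. n8.ok = "nw"  [terminal]
11. n9.acc = false  [terminal]
12. n7.off = 16  [C.wid - 2]
13. n1.sig = false  [C₁.off > 16]
14. n1.live = true  [C₀.off > 20]
15. n1.wid = -9  [D.cnt + C₀.off - 45]
16. n10.lab = -7  [D.wid + 2]
17. n10.hot = 8  [D.wid + 17]
18. n10.acc = 9  [D.wid * -1]
19. n11.idx = "uv"  [terminal]
20. n12.hot = "uvw"  [c.idx ++ "w"]
21. n13.ok = "xy"  [terminal]
22. n14.acc = true  [terminal]
23. n15.idx = "wr"  [terminal]
24. n12.depth = false  [d.acc == false]
25. n10.lim = false  [S.depth == true]
26. n0.depth = false  [A.lim == true]

18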